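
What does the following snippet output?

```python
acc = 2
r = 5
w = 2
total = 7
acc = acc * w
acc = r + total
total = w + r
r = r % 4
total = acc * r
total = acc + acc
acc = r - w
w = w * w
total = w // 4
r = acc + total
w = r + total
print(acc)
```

-1

acc = 2*2 = 4
acc = 5+7 = 12
total = 2+5 = 7
r = 5%4 = 1
total = 12*1 = 12
total = 12+12 = 24
acc = 1-2 = -1
w = 2*2 = 4
total = 4//4 = 1
r = (-1)+1 = 0
w = 0+1 = 1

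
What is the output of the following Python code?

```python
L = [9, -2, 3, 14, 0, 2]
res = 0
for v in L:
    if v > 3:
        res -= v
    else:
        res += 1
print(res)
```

-19

v=9: >3, res = 0-9 = -9
v=-2: not >3, res = (-9)+1 = -8
v=3: not >3, res = (-8)+1 = -7
v=14: >3, res = (-7)-14 = -21
v=0: not >3, res = (-21)+1 = -20
v=2: not >3, res = (-20)+1 = -19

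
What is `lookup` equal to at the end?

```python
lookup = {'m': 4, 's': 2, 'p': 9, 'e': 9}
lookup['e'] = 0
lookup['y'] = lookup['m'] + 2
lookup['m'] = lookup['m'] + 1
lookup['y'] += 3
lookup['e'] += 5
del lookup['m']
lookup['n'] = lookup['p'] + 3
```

lookup['e'] = 0 → {'m': 4, 's': 2, 'p': 9, 'e': 0}
lookup['y'] = lookup['m']+2 = 6 → {'m': 4, 's': 2, 'p': 9, 'e': 0, 'y': 6}
lookup['m'] = lookup['m']+1 = 5 → {'m': 5, 's': 2, 'p': 9, 'e': 0, 'y': 6}
lookup['y'] = 6+3 = 9 → {'m': 5, 's': 2, 'p': 9, 'e': 0, 'y': 9}
lookup['e'] = 0+5 = 5 → {'m': 5, 's': 2, 'p': 9, 'e': 5, 'y': 9}
del 'm' → {'s': 2, 'p': 9, 'e': 5, 'y': 9}
lookup['n'] = lookup['p']+3 = 12 → {'s': 2, 'p': 9, 'e': 5, 'y': 9, 'n': 12}

{'s': 2, 'p': 9, 'e': 5, 'y': 9, 'n': 12}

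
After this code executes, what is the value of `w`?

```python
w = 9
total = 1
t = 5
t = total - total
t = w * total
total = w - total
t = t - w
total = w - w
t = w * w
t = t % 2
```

t = 1-1 = 0
t = 9*1 = 9
total = 9-1 = 8
t = 9-9 = 0
total = 9-9 = 0
t = 9*9 = 81
t = 81%2 = 1

9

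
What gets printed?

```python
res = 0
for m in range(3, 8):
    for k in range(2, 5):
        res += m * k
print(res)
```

m=3,k=2: res = 0+6 = 6
m=3,k=3: res = 6+9 = 15
m=3,k=4: res = 15+12 = 27
m=4,k=2: res = 27+8 = 35
m=4,k=3: res = 35+12 = 47
m=4,k=4: res = 47+16 = 63
m=5,k=2: res = 63+10 = 73
m=5,k=3: res = 73+15 = 88
m=5,k=4: res = 88+20 = 108
m=6,k=2: res = 108+12 = 120
m=6,k=3: res = 120+18 = 138
m=6,k=4: res = 138+24 = 162
m=7,k=2: res = 162+14 = 176
m=7,k=3: res = 176+21 = 197
m=7,k=4: res = 197+28 = 225

225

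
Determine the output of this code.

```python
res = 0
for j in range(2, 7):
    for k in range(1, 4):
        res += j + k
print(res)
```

j=2,k=1: res = 0+3 = 3
j=2,k=2: res = 3+4 = 7
j=2,k=3: res = 7+5 = 12
j=3,k=1: res = 12+4 = 16
j=3,k=2: res = 16+5 = 21
j=3,k=3: res = 21+6 = 27
j=4,k=1: res = 27+5 = 32
j=4,k=2: res = 32+6 = 38
j=4,k=3: res = 38+7 = 45
j=5,k=1: res = 45+6 = 51
j=5,k=2: res = 51+7 = 58
j=5,k=3: res = 58+8 = 66
j=6,k=1: res = 66+7 = 73
j=6,k=2: res = 73+8 = 81
j=6,k=3: res = 81+9 = 90

90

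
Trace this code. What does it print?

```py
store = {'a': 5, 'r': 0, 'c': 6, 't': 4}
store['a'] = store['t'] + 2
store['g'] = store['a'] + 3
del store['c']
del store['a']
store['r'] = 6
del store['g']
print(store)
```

store['a'] = store['t']+2 = 6 → {'a': 6, 'r': 0, 'c': 6, 't': 4}
store['g'] = store['a']+3 = 9 → {'a': 6, 'r': 0, 'c': 6, 't': 4, 'g': 9}
del 'c' → {'a': 6, 'r': 0, 't': 4, 'g': 9}
del 'a' → {'r': 0, 't': 4, 'g': 9}
store['r'] = 6 → {'r': 6, 't': 4, 'g': 9}
del 'g' → {'r': 6, 't': 4}

{'r': 6, 't': 4}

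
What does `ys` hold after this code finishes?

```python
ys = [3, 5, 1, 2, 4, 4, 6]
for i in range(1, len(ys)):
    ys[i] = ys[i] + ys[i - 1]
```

[3, 8, 9, 11, 15, 19, 25]

i=1: ys[1] = 5+3 = 8 → [3, 8, 1, 2, 4, 4, 6]
i=2: ys[2] = 1+8 = 9 → [3, 8, 9, 2, 4, 4, 6]
i=3: ys[3] = 2+9 = 11 → [3, 8, 9, 11, 4, 4, 6]
i=4: ys[4] = 4+11 = 15 → [3, 8, 9, 11, 15, 4, 6]
i=5: ys[5] = 4+15 = 19 → [3, 8, 9, 11, 15, 19, 6]
i=6: ys[6] = 6+19 = 25 → [3, 8, 9, 11, 15, 19, 25]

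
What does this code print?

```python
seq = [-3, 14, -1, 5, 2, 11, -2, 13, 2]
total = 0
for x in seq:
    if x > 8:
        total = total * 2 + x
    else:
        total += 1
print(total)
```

114

x=-3: not >8, total = 0+1 = 1
x=14: >8, total = 1*2+14 = 16
x=-1: not >8, total = 16+1 = 17
x=5: not >8, total = 17+1 = 18
x=2: not >8, total = 18+1 = 19
x=11: >8, total = 19*2+11 = 49
x=-2: not >8, total = 49+1 = 50
x=13: >8, total = 50*2+13 = 113
x=2: not >8, total = 113+1 = 114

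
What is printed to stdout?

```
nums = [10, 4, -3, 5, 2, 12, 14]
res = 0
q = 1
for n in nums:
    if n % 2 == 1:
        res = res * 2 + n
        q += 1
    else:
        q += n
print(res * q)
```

-45

n=10: not odd; q=11
n=4: not odd; q=15
n=-3: odd, res = 0*2+(-3) = -3; q=16
n=5: odd, res = (-3)*2+5 = -1; q=17
n=2: not odd; q=19
n=12: not odd; q=31
n=14: not odd; q=45
res*q = (-1)*45 = -45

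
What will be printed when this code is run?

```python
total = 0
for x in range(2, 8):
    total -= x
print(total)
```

-27

x=2: total = 0-2 = -2
x=3: total = (-2)-3 = -5
x=4: total = (-5)-4 = -9
x=5: total = (-9)-5 = -14
x=6: total = (-14)-6 = -20
x=7: total = (-20)-7 = -27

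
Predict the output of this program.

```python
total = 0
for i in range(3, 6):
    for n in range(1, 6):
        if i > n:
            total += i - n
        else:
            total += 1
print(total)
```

i=3,n=1: 3>1, total = 0+2 = 2
i=3,n=2: 3>2, total = 2+1 = 3
i=3,n=3: not 3>3, total = 3+1 = 4
i=3,n=4: not 3>4, total = 4+1 = 5
i=3,n=5: not 3>5, total = 5+1 = 6
i=4,n=1: 4>1, total = 6+3 = 9
i=4,n=2: 4>2, total = 9+2 = 11
i=4,n=3: 4>3, total = 11+1 = 12
i=4,n=4: not 4>4, total = 12+1 = 13
i=4,n=5: not 4>5, total = 13+1 = 14
i=5,n=1: 5>1, total = 14+4 = 18
i=5,n=2: 5>2, total = 18+3 = 21
i=5,n=3: 5>3, total = 21+2 = 23
i=5,n=4: 5>4, total = 23+1 = 24
i=5,n=5: not 5>5, total = 24+1 = 25

25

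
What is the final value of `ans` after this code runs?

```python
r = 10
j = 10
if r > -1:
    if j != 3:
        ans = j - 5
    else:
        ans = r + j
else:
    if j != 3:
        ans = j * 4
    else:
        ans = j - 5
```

r=10, j=10
r > -1 is True; j != 3 is True
→ ans = j - 5 = 5

5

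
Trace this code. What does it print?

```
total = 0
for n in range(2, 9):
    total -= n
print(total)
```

n=2: total = 0-2 = -2
n=3: total = (-2)-3 = -5
n=4: total = (-5)-4 = -9
n=5: total = (-9)-5 = -14
n=6: total = (-14)-6 = -20
n=7: total = (-20)-7 = -27
n=8: total = (-27)-8 = -35

-35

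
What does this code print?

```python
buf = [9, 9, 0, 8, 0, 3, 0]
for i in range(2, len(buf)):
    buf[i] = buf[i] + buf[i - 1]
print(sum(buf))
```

101

i=2: buf[2] = 0+9 = 9 → [9, 9, 9, 8, 0, 3, 0]
i=3: buf[3] = 8+9 = 17 → [9, 9, 9, 17, 0, 3, 0]
i=4: buf[4] = 0+17 = 17 → [9, 9, 9, 17, 17, 3, 0]
i=5: buf[5] = 3+17 = 20 → [9, 9, 9, 17, 17, 20, 0]
i=6: buf[6] = 0+20 = 20 → [9, 9, 9, 17, 17, 20, 20]
sum = 101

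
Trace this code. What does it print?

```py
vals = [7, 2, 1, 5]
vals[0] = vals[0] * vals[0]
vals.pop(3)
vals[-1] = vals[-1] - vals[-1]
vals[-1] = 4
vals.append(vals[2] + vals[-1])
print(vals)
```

[49, 2, 4, 8]

vals[0] = vals[0]*vals[0] = 7*7 = 49 → [49, 2, 1, 5]
pop(3) removes 5 → [49, 2, 1]
vals[-1] = vals[-1]-vals[-1] = 1-1 = 0 → [49, 2, 0]
vals[-1] = 4 → [49, 2, 4]
append vals[2]+vals[-1] = 4+4 = 8 → [49, 2, 4, 8]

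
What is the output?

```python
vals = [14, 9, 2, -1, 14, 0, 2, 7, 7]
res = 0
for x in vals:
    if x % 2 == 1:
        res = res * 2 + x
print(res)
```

x=14: not odd
x=9: odd, res = 0*2+9 = 9
x=2: not odd
x=-1: odd, res = 9*2+(-1) = 17
x=14: not odd
x=0: not odd
x=2: not odd
x=7: odd, res = 17*2+7 = 41
x=7: odd, res = 41*2+7 = 89

89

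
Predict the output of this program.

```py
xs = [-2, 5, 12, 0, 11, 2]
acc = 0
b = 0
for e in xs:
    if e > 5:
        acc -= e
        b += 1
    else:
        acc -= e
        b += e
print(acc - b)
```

-35

e=-2: not >5, acc = 0-(-2) = 2; b=-2
e=5: not >5, acc = 2-5 = -3; b=3
e=12: >5, acc = (-3)-12 = -15; b=4
e=0: not >5, acc = (-15)-0 = -15; b=4
e=11: >5, acc = (-15)-11 = -26; b=5
e=2: not >5, acc = (-26)-2 = -28; b=7
acc-b = (-28)-7 = -35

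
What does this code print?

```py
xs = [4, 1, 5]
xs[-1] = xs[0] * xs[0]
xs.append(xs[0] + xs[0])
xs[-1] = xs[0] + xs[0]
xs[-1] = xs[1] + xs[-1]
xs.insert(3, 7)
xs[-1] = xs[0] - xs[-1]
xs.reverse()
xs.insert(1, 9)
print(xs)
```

xs[-1] = xs[0]*xs[0] = 4*4 = 16 → [4, 1, 16]
append xs[0]+xs[0] = 4+4 = 8 → [4, 1, 16, 8]
xs[-1] = xs[0]+xs[0] = 4+4 = 8 → [4, 1, 16, 8]
xs[-1] = xs[1]+xs[-1] = 1+8 = 9 → [4, 1, 16, 9]
insert 7 at 3 → [4, 1, 16, 7, 9]
xs[-1] = xs[0]-xs[-1] = 4-9 = -5 → [4, 1, 16, 7, -5]
reverse → [-5, 7, 16, 1, 4]
insert 9 at 1 → [-5, 9, 7, 16, 1, 4]

[-5, 9, 7, 16, 1, 4]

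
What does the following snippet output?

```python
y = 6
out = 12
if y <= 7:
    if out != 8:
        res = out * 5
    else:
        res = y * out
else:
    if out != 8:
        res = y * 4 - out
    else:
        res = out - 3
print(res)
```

60

y=6, out=12
y <= 7 is True; out != 8 is True
→ res = out * 5 = 60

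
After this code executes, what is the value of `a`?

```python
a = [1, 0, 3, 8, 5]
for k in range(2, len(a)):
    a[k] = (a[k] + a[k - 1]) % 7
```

k=2: a[2] = (3+0)%7 = 3 → [1, 0, 3, 8, 5]
k=3: a[3] = (8+3)%7 = 4 → [1, 0, 3, 4, 5]
k=4: a[4] = (5+4)%7 = 2 → [1, 0, 3, 4, 2]

[1, 0, 3, 4, 2]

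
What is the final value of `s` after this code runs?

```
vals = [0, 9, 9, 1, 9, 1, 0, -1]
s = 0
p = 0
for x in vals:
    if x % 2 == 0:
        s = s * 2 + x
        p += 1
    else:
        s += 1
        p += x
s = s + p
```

x=0: even, s = 0*2+0 = 0; p=1
x=9: not even, s = 0+1 = 1; p=10
x=9: not even, s = 1+1 = 2; p=19
x=1: not even, s = 2+1 = 3; p=20
x=9: not even, s = 3+1 = 4; p=29
x=1: not even, s = 4+1 = 5; p=30
x=0: even, s = 5*2+0 = 10; p=31
x=-1: not even, s = 10+1 = 11; p=30
s+p = 11+30 = 41

41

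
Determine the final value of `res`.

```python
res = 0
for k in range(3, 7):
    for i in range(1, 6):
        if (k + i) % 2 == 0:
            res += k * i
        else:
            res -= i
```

102

k=3,i=1: even sum, res = 0+3 = 3
k=3,i=2: odd sum, res = 3-2 = 1
k=3,i=3: even sum, res = 1+9 = 10
k=3,i=4: odd sum, res = 10-4 = 6
k=3,i=5: even sum, res = 6+15 = 21
k=4,i=1: odd sum, res = 21-1 = 20
k=4,i=2: even sum, res = 20+8 = 28
k=4,i=3: odd sum, res = 28-3 = 25
k=4,i=4: even sum, res = 25+16 = 41
k=4,i=5: odd sum, res = 41-5 = 36
k=5,i=1: even sum, res = 36+5 = 41
k=5,i=2: odd sum, res = 41-2 = 39
k=5,i=3: even sum, res = 39+15 = 54
k=5,i=4: odd sum, res = 54-4 = 50
k=5,i=5: even sum, res = 50+25 = 75
k=6,i=1: odd sum, res = 75-1 = 74
k=6,i=2: even sum, res = 74+12 = 86
k=6,i=3: odd sum, res = 86-3 = 83
k=6,i=4: even sum, res = 83+24 = 107
k=6,i=5: odd sum, res = 107-5 = 102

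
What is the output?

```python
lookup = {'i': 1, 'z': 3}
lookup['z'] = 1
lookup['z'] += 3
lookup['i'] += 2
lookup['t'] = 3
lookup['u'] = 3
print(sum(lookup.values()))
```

13

lookup['z'] = 1 → {'i': 1, 'z': 1}
lookup['z'] = 1+3 = 4 → {'i': 1, 'z': 4}
lookup['i'] = 1+2 = 3 → {'i': 3, 'z': 4}
lookup['t'] = 3 → {'i': 3, 'z': 4, 't': 3}
lookup['u'] = 3 → {'i': 3, 'z': 4, 't': 3, 'u': 3}
sum of values = 13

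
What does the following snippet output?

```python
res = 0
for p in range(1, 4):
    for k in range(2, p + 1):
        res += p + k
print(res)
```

15

p=2,k=2: res = 0+4 = 4
p=3,k=2: res = 4+5 = 9
p=3,k=3: res = 9+6 = 15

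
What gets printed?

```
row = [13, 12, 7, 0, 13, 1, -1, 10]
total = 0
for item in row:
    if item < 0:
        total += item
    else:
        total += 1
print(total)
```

item=13: not <0, total = 0+1 = 1
item=12: not <0, total = 1+1 = 2
item=7: not <0, total = 2+1 = 3
item=0: not <0, total = 3+1 = 4
item=13: not <0, total = 4+1 = 5
item=1: not <0, total = 5+1 = 6
item=-1: <0, total = 6+(-1) = 5
item=10: not <0, total = 5+1 = 6

6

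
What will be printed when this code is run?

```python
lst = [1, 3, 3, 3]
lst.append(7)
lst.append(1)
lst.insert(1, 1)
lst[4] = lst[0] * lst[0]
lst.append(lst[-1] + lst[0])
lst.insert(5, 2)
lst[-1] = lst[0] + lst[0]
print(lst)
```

append 7 → [1, 3, 3, 3, 7]
append 1 → [1, 3, 3, 3, 7, 1]
insert 1 at 1 → [1, 1, 3, 3, 3, 7, 1]
lst[4] = lst[0]*lst[0] = 1*1 = 1 → [1, 1, 3, 3, 1, 7, 1]
append lst[-1]+lst[0] = 1+1 = 2 → [1, 1, 3, 3, 1, 7, 1, 2]
insert 2 at 5 → [1, 1, 3, 3, 1, 2, 7, 1, 2]
lst[-1] = lst[0]+lst[0] = 1+1 = 2 → [1, 1, 3, 3, 1, 2, 7, 1, 2]

[1, 1, 3, 3, 1, 2, 7, 1, 2]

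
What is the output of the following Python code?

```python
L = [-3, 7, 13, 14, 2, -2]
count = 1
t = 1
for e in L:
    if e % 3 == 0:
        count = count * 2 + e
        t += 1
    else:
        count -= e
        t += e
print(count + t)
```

1

e=-3: %3==0, count = 1*2+(-3) = -1; t=2
e=7: not %3==0, count = (-1)-7 = -8; t=9
e=13: not %3==0, count = (-8)-13 = -21; t=22
e=14: not %3==0, count = (-21)-14 = -35; t=36
e=2: not %3==0, count = (-35)-2 = -37; t=38
e=-2: not %3==0, count = (-37)-(-2) = -35; t=36
count+t = (-35)+36 = 1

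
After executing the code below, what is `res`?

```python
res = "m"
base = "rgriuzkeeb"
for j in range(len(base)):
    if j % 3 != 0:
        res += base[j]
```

'mgruzee'

j=0: skip
j=1: add 'g' → 'mg'
j=2: add 'r' → 'mgr'
j=3: skip
j=4: add 'u' → 'mgru'
j=5: add 'z' → 'mgruz'
j=6: skip
j=7: add 'e' → 'mgruze'
j=8: add 'e' → 'mgruzee'
j=9: skip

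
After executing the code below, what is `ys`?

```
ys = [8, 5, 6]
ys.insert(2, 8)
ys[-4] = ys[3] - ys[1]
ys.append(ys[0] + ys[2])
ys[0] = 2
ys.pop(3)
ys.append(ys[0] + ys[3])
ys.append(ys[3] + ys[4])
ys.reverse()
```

[20, 11, 9, 8, 5, 2]

insert 8 at 2 → [8, 5, 8, 6]
ys[-4] = ys[3]-ys[1] = 6-5 = 1 → [1, 5, 8, 6]
append ys[0]+ys[2] = 1+8 = 9 → [1, 5, 8, 6, 9]
ys[0] = 2 → [2, 5, 8, 6, 9]
pop(3) removes 6 → [2, 5, 8, 9]
append ys[0]+ys[3] = 2+9 = 11 → [2, 5, 8, 9, 11]
append ys[3]+ys[4] = 9+11 = 20 → [2, 5, 8, 9, 11, 20]
reverse → [20, 11, 9, 8, 5, 2]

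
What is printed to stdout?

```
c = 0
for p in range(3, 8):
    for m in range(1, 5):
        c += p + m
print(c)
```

p=3,m=1: c = 0+4 = 4
p=3,m=2: c = 4+5 = 9
p=3,m=3: c = 9+6 = 15
p=3,m=4: c = 15+7 = 22
p=4,m=1: c = 22+5 = 27
p=4,m=2: c = 27+6 = 33
p=4,m=3: c = 33+7 = 40
p=4,m=4: c = 40+8 = 48
p=5,m=1: c = 48+6 = 54
p=5,m=2: c = 54+7 = 61
p=5,m=3: c = 61+8 = 69
p=5,m=4: c = 69+9 = 78
p=6,m=1: c = 78+7 = 85
p=6,m=2: c = 85+8 = 93
p=6,m=3: c = 93+9 = 102
p=6,m=4: c = 102+10 = 112
p=7,m=1: c = 112+8 = 120
p=7,m=2: c = 120+9 = 129
p=7,m=3: c = 129+10 = 139
p=7,m=4: c = 139+11 = 150

150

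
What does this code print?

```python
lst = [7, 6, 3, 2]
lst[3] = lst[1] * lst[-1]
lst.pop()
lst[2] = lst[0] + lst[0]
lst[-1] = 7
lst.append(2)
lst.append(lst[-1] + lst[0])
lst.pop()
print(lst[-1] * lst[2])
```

14

lst[3] = lst[1]*lst[-1] = 6*2 = 12 → [7, 6, 3, 12]
pop() removes 12 → [7, 6, 3]
lst[2] = lst[0]+lst[0] = 7+7 = 14 → [7, 6, 14]
lst[-1] = 7 → [7, 6, 7]
append 2 → [7, 6, 7, 2]
append lst[-1]+lst[0] = 2+7 = 9 → [7, 6, 7, 2, 9]
pop() removes 9 → [7, 6, 7, 2]
lst[-1]*lst[2] = 2*7 = 14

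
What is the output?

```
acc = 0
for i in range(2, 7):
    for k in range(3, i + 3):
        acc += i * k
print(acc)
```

i=2,k=3: acc = 0+6 = 6
i=2,k=4: acc = 6+8 = 14
i=3,k=3: acc = 14+9 = 23
i=3,k=4: acc = 23+12 = 35
i=3,k=5: acc = 35+15 = 50
i=4,k=3: acc = 50+12 = 62
i=4,k=4: acc = 62+16 = 78
i=4,k=5: acc = 78+20 = 98
i=4,k=6: acc = 98+24 = 122
i=5,k=3: acc = 122+15 = 137
i=5,k=4: acc = 137+20 = 157
i=5,k=5: acc = 157+25 = 182
i=5,k=6: acc = 182+30 = 212
i=5,k=7: acc = 212+35 = 247
i=6,k=3: acc = 247+18 = 265
i=6,k=4: acc = 265+24 = 289
i=6,k=5: acc = 289+30 = 319
i=6,k=6: acc = 319+36 = 355
i=6,k=7: acc = 355+42 = 397
i=6,k=8: acc = 397+48 = 445

445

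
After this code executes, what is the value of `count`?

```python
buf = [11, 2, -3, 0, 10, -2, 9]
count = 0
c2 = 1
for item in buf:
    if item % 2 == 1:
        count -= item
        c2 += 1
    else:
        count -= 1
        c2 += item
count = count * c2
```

-294

item=11: odd, count = 0-11 = -11; c2=2
item=2: not odd, count = (-11)-1 = -12; c2=4
item=-3: odd, count = (-12)-(-3) = -9; c2=5
item=0: not odd, count = (-9)-1 = -10; c2=5
item=10: not odd, count = (-10)-1 = -11; c2=15
item=-2: not odd, count = (-11)-1 = -12; c2=13
item=9: odd, count = (-12)-9 = -21; c2=14
count*c2 = (-21)*14 = -294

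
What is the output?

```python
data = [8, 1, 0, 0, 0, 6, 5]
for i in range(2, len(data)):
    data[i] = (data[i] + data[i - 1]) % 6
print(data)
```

[8, 1, 1, 1, 1, 1, 0]

i=2: data[2] = (0+1)%6 = 1 → [8, 1, 1, 0, 0, 6, 5]
i=3: data[3] = (0+1)%6 = 1 → [8, 1, 1, 1, 0, 6, 5]
i=4: data[4] = (0+1)%6 = 1 → [8, 1, 1, 1, 1, 6, 5]
i=5: data[5] = (6+1)%6 = 1 → [8, 1, 1, 1, 1, 1, 5]
i=6: data[6] = (5+1)%6 = 0 → [8, 1, 1, 1, 1, 1, 0]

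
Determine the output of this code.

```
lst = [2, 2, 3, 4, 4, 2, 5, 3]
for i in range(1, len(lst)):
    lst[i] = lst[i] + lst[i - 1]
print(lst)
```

[2, 4, 7, 11, 15, 17, 22, 25]

i=1: lst[1] = 2+2 = 4 → [2, 4, 3, 4, 4, 2, 5, 3]
i=2: lst[2] = 3+4 = 7 → [2, 4, 7, 4, 4, 2, 5, 3]
i=3: lst[3] = 4+7 = 11 → [2, 4, 7, 11, 4, 2, 5, 3]
i=4: lst[4] = 4+11 = 15 → [2, 4, 7, 11, 15, 2, 5, 3]
i=5: lst[5] = 2+15 = 17 → [2, 4, 7, 11, 15, 17, 5, 3]
i=6: lst[6] = 5+17 = 22 → [2, 4, 7, 11, 15, 17, 22, 3]
i=7: lst[7] = 3+22 = 25 → [2, 4, 7, 11, 15, 17, 22, 25]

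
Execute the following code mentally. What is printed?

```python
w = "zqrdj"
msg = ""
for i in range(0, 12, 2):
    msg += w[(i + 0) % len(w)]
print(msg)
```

i=0: add w[0]='z' → 'z'
i=2: add w[2]='r' → 'zr'
i=4: add w[4]='j' → 'zrj'
i=6: add w[1]='q' → 'zrjq'
i=8: add w[3]='d' → 'zrjqd'
i=10: add w[0]='z' → 'zrjqdz'

zrjqdz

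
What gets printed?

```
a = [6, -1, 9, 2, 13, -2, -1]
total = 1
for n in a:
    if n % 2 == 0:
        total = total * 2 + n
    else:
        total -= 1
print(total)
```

n=6: even, total = 1*2+6 = 8
n=-1: not even, total = 8-1 = 7
n=9: not even, total = 7-1 = 6
n=2: even, total = 6*2+2 = 14
n=13: not even, total = 14-1 = 13
n=-2: even, total = 13*2+(-2) = 24
n=-1: not even, total = 24-1 = 23

23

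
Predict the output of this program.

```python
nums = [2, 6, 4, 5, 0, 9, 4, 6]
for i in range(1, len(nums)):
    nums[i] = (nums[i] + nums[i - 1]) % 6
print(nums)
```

[2, 2, 0, 5, 5, 2, 0, 0]

i=1: nums[1] = (6+2)%6 = 2 → [2, 2, 4, 5, 0, 9, 4, 6]
i=2: nums[2] = (4+2)%6 = 0 → [2, 2, 0, 5, 0, 9, 4, 6]
i=3: nums[3] = (5+0)%6 = 5 → [2, 2, 0, 5, 0, 9, 4, 6]
i=4: nums[4] = (0+5)%6 = 5 → [2, 2, 0, 5, 5, 9, 4, 6]
i=5: nums[5] = (9+5)%6 = 2 → [2, 2, 0, 5, 5, 2, 4, 6]
i=6: nums[6] = (4+2)%6 = 0 → [2, 2, 0, 5, 5, 2, 0, 6]
i=7: nums[7] = (6+0)%6 = 0 → [2, 2, 0, 5, 5, 2, 0, 0]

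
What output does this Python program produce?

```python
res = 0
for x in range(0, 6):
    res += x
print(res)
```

x=0: res = 0+0 = 0
x=1: res = 0+1 = 1
x=2: res = 1+2 = 3
x=3: res = 3+3 = 6
x=4: res = 6+4 = 10
x=5: res = 10+5 = 15

15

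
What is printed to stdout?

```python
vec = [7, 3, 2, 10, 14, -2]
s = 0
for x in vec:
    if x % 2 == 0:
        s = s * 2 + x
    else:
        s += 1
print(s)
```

x=7: not even, s = 0+1 = 1
x=3: not even, s = 1+1 = 2
x=2: even, s = 2*2+2 = 6
x=10: even, s = 6*2+10 = 22
x=14: even, s = 22*2+14 = 58
x=-2: even, s = 58*2+(-2) = 114

114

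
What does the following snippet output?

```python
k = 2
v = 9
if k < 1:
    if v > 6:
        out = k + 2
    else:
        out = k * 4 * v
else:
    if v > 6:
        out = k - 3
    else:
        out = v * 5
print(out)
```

k=2, v=9
k < 1 is False; v > 6 is True
→ out = k - 3 = -1

-1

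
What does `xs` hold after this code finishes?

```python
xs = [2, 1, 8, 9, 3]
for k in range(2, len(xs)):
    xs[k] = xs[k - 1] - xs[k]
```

k=2: xs[2] = 1-8 = -7 → [2, 1, -7, 9, 3]
k=3: xs[3] = (-7)-9 = -16 → [2, 1, -7, -16, 3]
k=4: xs[4] = (-16)-3 = -19 → [2, 1, -7, -16, -19]

[2, 1, -7, -16, -19]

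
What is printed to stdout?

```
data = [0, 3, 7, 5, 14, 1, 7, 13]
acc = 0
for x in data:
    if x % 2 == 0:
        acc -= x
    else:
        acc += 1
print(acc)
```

x=0: even, acc = 0-0 = 0
x=3: not even, acc = 0+1 = 1
x=7: not even, acc = 1+1 = 2
x=5: not even, acc = 2+1 = 3
x=14: even, acc = 3-14 = -11
x=1: not even, acc = (-11)+1 = -10
x=7: not even, acc = (-10)+1 = -9
x=13: not even, acc = (-9)+1 = -8

-8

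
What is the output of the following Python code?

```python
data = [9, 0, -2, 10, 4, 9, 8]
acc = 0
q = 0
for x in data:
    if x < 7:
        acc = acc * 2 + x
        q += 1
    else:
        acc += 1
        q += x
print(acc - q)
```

x=9: not <7, acc = 0+1 = 1; q=9
x=0: <7, acc = 1*2+0 = 2; q=10
x=-2: <7, acc = 2*2+(-2) = 2; q=11
x=10: not <7, acc = 2+1 = 3; q=21
x=4: <7, acc = 3*2+4 = 10; q=22
x=9: not <7, acc = 10+1 = 11; q=31
x=8: not <7, acc = 11+1 = 12; q=39
acc-q = 12-39 = -27

-27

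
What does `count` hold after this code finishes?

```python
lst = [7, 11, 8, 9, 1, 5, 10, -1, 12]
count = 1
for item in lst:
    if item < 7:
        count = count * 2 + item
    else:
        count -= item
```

item=7: not <7, count = 1-7 = -6
item=11: not <7, count = (-6)-11 = -17
item=8: not <7, count = (-17)-8 = -25
item=9: not <7, count = (-25)-9 = -34
item=1: <7, count = (-34)*2+1 = -67
item=5: <7, count = (-67)*2+5 = -129
item=10: not <7, count = (-129)-10 = -139
item=-1: <7, count = (-139)*2+(-1) = -279
item=12: not <7, count = (-279)-12 = -291

-291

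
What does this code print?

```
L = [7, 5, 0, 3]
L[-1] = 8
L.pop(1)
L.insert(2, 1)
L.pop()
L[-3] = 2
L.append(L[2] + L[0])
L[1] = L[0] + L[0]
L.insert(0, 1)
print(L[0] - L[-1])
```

L[-1] = 8 → [7, 5, 0, 8]
pop(1) removes 5 → [7, 0, 8]
insert 1 at 2 → [7, 0, 1, 8]
pop() removes 8 → [7, 0, 1]
L[-3] = 2 → [2, 0, 1]
append L[2]+L[0] = 1+2 = 3 → [2, 0, 1, 3]
L[1] = L[0]+L[0] = 2+2 = 4 → [2, 4, 1, 3]
insert 1 at 0 → [1, 2, 4, 1, 3]
L[0]-L[-1] = 1-3 = -2

-2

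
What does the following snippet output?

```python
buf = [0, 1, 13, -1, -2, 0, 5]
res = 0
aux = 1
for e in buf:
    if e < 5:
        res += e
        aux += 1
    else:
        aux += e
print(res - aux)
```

e=0: <5, res = 0+0 = 0; aux=2
e=1: <5, res = 0+1 = 1; aux=3
e=13: not <5; aux=16
e=-1: <5, res = 1+(-1) = 0; aux=17
e=-2: <5, res = 0+(-2) = -2; aux=18
e=0: <5, res = (-2)+0 = -2; aux=19
e=5: not <5; aux=24
res-aux = (-2)-24 = -26

-26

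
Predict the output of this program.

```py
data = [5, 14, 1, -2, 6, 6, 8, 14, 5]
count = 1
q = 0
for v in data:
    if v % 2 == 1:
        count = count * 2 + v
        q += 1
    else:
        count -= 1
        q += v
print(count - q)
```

v=5: odd, count = 1*2+5 = 7; q=1
v=14: not odd, count = 7-1 = 6; q=15
v=1: odd, count = 6*2+1 = 13; q=16
v=-2: not odd, count = 13-1 = 12; q=14
v=6: not odd, count = 12-1 = 11; q=20
v=6: not odd, count = 11-1 = 10; q=26
v=8: not odd, count = 10-1 = 9; q=34
v=14: not odd, count = 9-1 = 8; q=48
v=5: odd, count = 8*2+5 = 21; q=49
count-q = 21-49 = -28

-28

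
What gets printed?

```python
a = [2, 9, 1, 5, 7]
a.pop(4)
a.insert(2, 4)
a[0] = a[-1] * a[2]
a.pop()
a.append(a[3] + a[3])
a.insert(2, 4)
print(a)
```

[20, 9, 4, 4, 1, 2]

pop(4) removes 7 → [2, 9, 1, 5]
insert 4 at 2 → [2, 9, 4, 1, 5]
a[0] = a[-1]*a[2] = 5*4 = 20 → [20, 9, 4, 1, 5]
pop() removes 5 → [20, 9, 4, 1]
append a[3]+a[3] = 1+1 = 2 → [20, 9, 4, 1, 2]
insert 4 at 2 → [20, 9, 4, 4, 1, 2]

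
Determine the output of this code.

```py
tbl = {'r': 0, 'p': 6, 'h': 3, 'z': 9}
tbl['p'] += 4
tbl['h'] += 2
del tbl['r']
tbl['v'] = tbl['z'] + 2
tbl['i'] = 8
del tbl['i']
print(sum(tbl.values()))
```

tbl['p'] = 6+4 = 10 → {'r': 0, 'p': 10, 'h': 3, 'z': 9}
tbl['h'] = 3+2 = 5 → {'r': 0, 'p': 10, 'h': 5, 'z': 9}
del 'r' → {'p': 10, 'h': 5, 'z': 9}
tbl['v'] = tbl['z']+2 = 11 → {'p': 10, 'h': 5, 'z': 9, 'v': 11}
tbl['i'] = 8 → {'p': 10, 'h': 5, 'z': 9, 'v': 11, 'i': 8}
del 'i' → {'p': 10, 'h': 5, 'z': 9, 'v': 11}
sum of values = 35

35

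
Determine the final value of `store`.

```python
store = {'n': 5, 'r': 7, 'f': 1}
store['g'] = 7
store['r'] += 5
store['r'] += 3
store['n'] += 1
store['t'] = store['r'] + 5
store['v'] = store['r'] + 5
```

{'n': 6, 'r': 15, 'f': 1, 'g': 7, 't': 20, 'v': 20}

store['g'] = 7 → {'n': 5, 'r': 7, 'f': 1, 'g': 7}
store['r'] = 7+5 = 12 → {'n': 5, 'r': 12, 'f': 1, 'g': 7}
store['r'] = 12+3 = 15 → {'n': 5, 'r': 15, 'f': 1, 'g': 7}
store['n'] = 5+1 = 6 → {'n': 6, 'r': 15, 'f': 1, 'g': 7}
store['t'] = store['r']+5 = 20 → {'n': 6, 'r': 15, 'f': 1, 'g': 7, 't': 20}
store['v'] = store['r']+5 = 20 → {'n': 6, 'r': 15, 'f': 1, 'g': 7, 't': 20, 'v': 20}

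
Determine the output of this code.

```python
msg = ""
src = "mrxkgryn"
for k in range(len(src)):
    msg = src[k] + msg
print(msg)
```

nyrgkxrm

k=0: prepend 'm' → 'm'
k=1: prepend 'r' → 'rm'
k=2: prepend 'x' → 'xrm'
k=3: prepend 'k' → 'kxrm'
k=4: prepend 'g' → 'gkxrm'
k=5: prepend 'r' → 'rgkxrm'
k=6: prepend 'y' → 'yrgkxrm'
k=7: prepend 'n' → 'nyrgkxrm'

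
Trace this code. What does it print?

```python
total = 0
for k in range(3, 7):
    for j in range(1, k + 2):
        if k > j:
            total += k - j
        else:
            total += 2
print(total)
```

k=3,j=1: 3>1, total = 0+2 = 2
k=3,j=2: 3>2, total = 2+1 = 3
k=3,j=3: not 3>3, total = 3+2 = 5
k=3,j=4: not 3>4, total = 5+2 = 7
k=4,j=1: 4>1, total = 7+3 = 10
k=4,j=2: 4>2, total = 10+2 = 12
k=4,j=3: 4>3, total = 12+1 = 13
k=4,j=4: not 4>4, total = 13+2 = 15
k=4,j=5: not 4>5, total = 15+2 = 17
k=5,j=1: 5>1, total = 17+4 = 21
k=5,j=2: 5>2, total = 21+3 = 24
k=5,j=3: 5>3, total = 24+2 = 26
k=5,j=4: 5>4, total = 26+1 = 27
k=5,j=5: not 5>5, total = 27+2 = 29
k=5,j=6: not 5>6, total = 29+2 = 31
k=6,j=1: 6>1, total = 31+5 = 36
k=6,j=2: 6>2, total = 36+4 = 40
k=6,j=3: 6>3, total = 40+3 = 43
k=6,j=4: 6>4, total = 43+2 = 45
k=6,j=5: 6>5, total = 45+1 = 46
k=6,j=6: not 6>6, total = 46+2 = 48
k=6,j=7: not 6>7, total = 48+2 = 50

50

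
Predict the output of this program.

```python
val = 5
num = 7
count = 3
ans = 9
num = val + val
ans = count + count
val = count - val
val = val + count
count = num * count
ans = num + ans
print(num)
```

10

num = 5+5 = 10
ans = 3+3 = 6
val = 3-5 = -2
val = (-2)+3 = 1
count = 10*3 = 30
ans = 10+6 = 16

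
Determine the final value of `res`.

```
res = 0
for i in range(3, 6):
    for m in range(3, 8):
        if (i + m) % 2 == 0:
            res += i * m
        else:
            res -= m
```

i=3,m=3: even sum, res = 0+9 = 9
i=3,m=4: odd sum, res = 9-4 = 5
i=3,m=5: even sum, res = 5+15 = 20
i=3,m=6: odd sum, res = 20-6 = 14
i=3,m=7: even sum, res = 14+21 = 35
i=4,m=3: odd sum, res = 35-3 = 32
i=4,m=4: even sum, res = 32+16 = 48
i=4,m=5: odd sum, res = 48-5 = 43
i=4,m=6: even sum, res = 43+24 = 67
i=4,m=7: odd sum, res = 67-7 = 60
i=5,m=3: even sum, res = 60+15 = 75
i=5,m=4: odd sum, res = 75-4 = 71
i=5,m=5: even sum, res = 71+25 = 96
i=5,m=6: odd sum, res = 96-6 = 90
i=5,m=7: even sum, res = 90+35 = 125

125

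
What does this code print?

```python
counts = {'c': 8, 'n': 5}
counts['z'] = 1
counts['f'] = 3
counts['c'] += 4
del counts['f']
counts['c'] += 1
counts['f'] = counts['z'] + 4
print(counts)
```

counts['z'] = 1 → {'c': 8, 'n': 5, 'z': 1}
counts['f'] = 3 → {'c': 8, 'n': 5, 'z': 1, 'f': 3}
counts['c'] = 8+4 = 12 → {'c': 12, 'n': 5, 'z': 1, 'f': 3}
del 'f' → {'c': 12, 'n': 5, 'z': 1}
counts['c'] = 12+1 = 13 → {'c': 13, 'n': 5, 'z': 1}
counts['f'] = counts['z']+4 = 5 → {'c': 13, 'n': 5, 'z': 1, 'f': 5}

{'c': 13, 'n': 5, 'z': 1, 'f': 5}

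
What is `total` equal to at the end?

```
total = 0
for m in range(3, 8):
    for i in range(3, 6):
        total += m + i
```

135

m=3,i=3: total = 0+6 = 6
m=3,i=4: total = 6+7 = 13
m=3,i=5: total = 13+8 = 21
m=4,i=3: total = 21+7 = 28
m=4,i=4: total = 28+8 = 36
m=4,i=5: total = 36+9 = 45
m=5,i=3: total = 45+8 = 53
m=5,i=4: total = 53+9 = 62
m=5,i=5: total = 62+10 = 72
m=6,i=3: total = 72+9 = 81
m=6,i=4: total = 81+10 = 91
m=6,i=5: total = 91+11 = 102
m=7,i=3: total = 102+10 = 112
m=7,i=4: total = 112+11 = 123
m=7,i=5: total = 123+12 = 135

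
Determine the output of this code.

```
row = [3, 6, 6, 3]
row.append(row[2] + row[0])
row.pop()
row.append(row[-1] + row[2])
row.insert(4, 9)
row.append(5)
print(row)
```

append row[2]+row[0] = 6+3 = 9 → [3, 6, 6, 3, 9]
pop() removes 9 → [3, 6, 6, 3]
append row[-1]+row[2] = 3+6 = 9 → [3, 6, 6, 3, 9]
insert 9 at 4 → [3, 6, 6, 3, 9, 9]
append 5 → [3, 6, 6, 3, 9, 9, 5]

[3, 6, 6, 3, 9, 9, 5]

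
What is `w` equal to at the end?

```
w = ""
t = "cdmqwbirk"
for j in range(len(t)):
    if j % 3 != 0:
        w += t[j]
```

'dmwbrk'

j=0: skip
j=1: add 'd' → 'd'
j=2: add 'm' → 'dm'
j=3: skip
j=4: add 'w' → 'dmw'
j=5: add 'b' → 'dmwb'
j=6: skip
j=7: add 'r' → 'dmwbr'
j=8: add 'k' → 'dmwbrk'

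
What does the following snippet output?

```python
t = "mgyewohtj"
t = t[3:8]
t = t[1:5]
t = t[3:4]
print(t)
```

t

slice [3:8] → 'ewoht'
slice [1:5] → 'woht'
slice [3:4] → 't'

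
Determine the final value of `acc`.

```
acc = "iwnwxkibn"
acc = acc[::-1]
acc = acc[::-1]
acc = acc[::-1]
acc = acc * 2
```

reverse → 'nbikxwnwi'
reverse → 'iwnwxkibn'
reverse → 'nbikxwnwi'
repeat ×2 → 'nbikxwnwinbikxwnwi'

'nbikxwnwinbikxwnwi'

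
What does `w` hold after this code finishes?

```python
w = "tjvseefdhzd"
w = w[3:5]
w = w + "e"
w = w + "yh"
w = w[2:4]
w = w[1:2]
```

slice [3:5] → 'se'
+ 'e' → 'see'
+ 'yh' → 'seeyh'
slice [2:4] → 'ey'
slice [1:2] → 'y'

'y'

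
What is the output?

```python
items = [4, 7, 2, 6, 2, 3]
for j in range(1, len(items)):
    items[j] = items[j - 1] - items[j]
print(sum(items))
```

j=1: items[1] = 4-7 = -3 → [4, -3, 2, 6, 2, 3]
j=2: items[2] = (-3)-2 = -5 → [4, -3, -5, 6, 2, 3]
j=3: items[3] = (-5)-6 = -11 → [4, -3, -5, -11, 2, 3]
j=4: items[4] = (-11)-2 = -13 → [4, -3, -5, -11, -13, 3]
j=5: items[5] = (-13)-3 = -16 → [4, -3, -5, -11, -13, -16]
sum = -44

-44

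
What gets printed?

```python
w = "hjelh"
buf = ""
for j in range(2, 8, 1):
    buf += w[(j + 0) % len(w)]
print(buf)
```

j=2: add w[2]='e' → 'e'
j=3: add w[3]='l' → 'el'
j=4: add w[4]='h' → 'elh'
j=5: add w[0]='h' → 'elhh'
j=6: add w[1]='j' → 'elhhj'
j=7: add w[2]='e' → 'elhhje'

elhhje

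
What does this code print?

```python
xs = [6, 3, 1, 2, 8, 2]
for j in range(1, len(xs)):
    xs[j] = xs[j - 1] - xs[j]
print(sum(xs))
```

j=1: xs[1] = 6-3 = 3 → [6, 3, 1, 2, 8, 2]
j=2: xs[2] = 3-1 = 2 → [6, 3, 2, 2, 8, 2]
j=3: xs[3] = 2-2 = 0 → [6, 3, 2, 0, 8, 2]
j=4: xs[4] = 0-8 = -8 → [6, 3, 2, 0, -8, 2]
j=5: xs[5] = (-8)-2 = -10 → [6, 3, 2, 0, -8, -10]
sum = -7

-7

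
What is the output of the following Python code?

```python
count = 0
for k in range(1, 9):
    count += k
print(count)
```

36

k=1: count = 0+1 = 1
k=2: count = 1+2 = 3
k=3: count = 3+3 = 6
k=4: count = 6+4 = 10
k=5: count = 10+5 = 15
k=6: count = 15+6 = 21
k=7: count = 21+7 = 28
k=8: count = 28+8 = 36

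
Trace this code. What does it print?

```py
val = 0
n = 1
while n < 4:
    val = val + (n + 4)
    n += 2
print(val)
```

n=1: val = 0+5 = 5
n=3: val = 5+7 = 12

12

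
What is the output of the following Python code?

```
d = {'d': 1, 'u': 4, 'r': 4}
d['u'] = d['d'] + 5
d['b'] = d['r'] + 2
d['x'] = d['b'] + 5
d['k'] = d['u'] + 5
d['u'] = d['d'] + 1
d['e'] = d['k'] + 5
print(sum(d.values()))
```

d['u'] = d['d']+5 = 6 → {'d': 1, 'u': 6, 'r': 4}
d['b'] = d['r']+2 = 6 → {'d': 1, 'u': 6, 'r': 4, 'b': 6}
d['x'] = d['b']+5 = 11 → {'d': 1, 'u': 6, 'r': 4, 'b': 6, 'x': 11}
d['k'] = d['u']+5 = 11 → {'d': 1, 'u': 6, 'r': 4, 'b': 6, 'x': 11, 'k': 11}
d['u'] = d['d']+1 = 2 → {'d': 1, 'u': 2, 'r': 4, 'b': 6, 'x': 11, 'k': 11}
d['e'] = d['k']+5 = 16 → {'d': 1, 'u': 2, 'r': 4, 'b': 6, 'x': 11, 'k': 11, 'e': 16}
sum of values = 51

51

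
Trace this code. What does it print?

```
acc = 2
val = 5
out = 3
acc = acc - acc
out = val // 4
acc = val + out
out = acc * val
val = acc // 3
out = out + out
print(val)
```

2

acc = 2-2 = 0
out = 5//4 = 1
acc = 5+1 = 6
out = 6*5 = 30
val = 6//3 = 2
out = 30+30 = 60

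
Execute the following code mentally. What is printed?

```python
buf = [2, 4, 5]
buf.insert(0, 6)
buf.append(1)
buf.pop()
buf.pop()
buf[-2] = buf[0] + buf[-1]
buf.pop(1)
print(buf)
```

[6, 4]

insert 6 at 0 → [6, 2, 4, 5]
append 1 → [6, 2, 4, 5, 1]
pop() removes 1 → [6, 2, 4, 5]
pop() removes 5 → [6, 2, 4]
buf[-2] = buf[0]+buf[-1] = 6+4 = 10 → [6, 10, 4]
pop(1) removes 10 → [6, 4]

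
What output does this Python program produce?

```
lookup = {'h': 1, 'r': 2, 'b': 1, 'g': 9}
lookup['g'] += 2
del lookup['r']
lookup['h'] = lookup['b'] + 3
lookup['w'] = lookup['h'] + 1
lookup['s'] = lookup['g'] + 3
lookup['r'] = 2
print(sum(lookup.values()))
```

lookup['g'] = 9+2 = 11 → {'h': 1, 'r': 2, 'b': 1, 'g': 11}
del 'r' → {'h': 1, 'b': 1, 'g': 11}
lookup['h'] = lookup['b']+3 = 4 → {'h': 4, 'b': 1, 'g': 11}
lookup['w'] = lookup['h']+1 = 5 → {'h': 4, 'b': 1, 'g': 11, 'w': 5}
lookup['s'] = lookup['g']+3 = 14 → {'h': 4, 'b': 1, 'g': 11, 'w': 5, 's': 14}
lookup['r'] = 2 → {'h': 4, 'b': 1, 'g': 11, 'w': 5, 's': 14, 'r': 2}
sum of values = 37

37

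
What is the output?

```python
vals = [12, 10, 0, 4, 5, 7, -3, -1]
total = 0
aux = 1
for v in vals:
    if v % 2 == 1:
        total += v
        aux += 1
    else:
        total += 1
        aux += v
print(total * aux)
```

v=12: not odd, total = 0+1 = 1; aux=13
v=10: not odd, total = 1+1 = 2; aux=23
v=0: not odd, total = 2+1 = 3; aux=23
v=4: not odd, total = 3+1 = 4; aux=27
v=5: odd, total = 4+5 = 9; aux=28
v=7: odd, total = 9+7 = 16; aux=29
v=-3: odd, total = 16+(-3) = 13; aux=30
v=-1: odd, total = 13+(-1) = 12; aux=31
total*aux = 12*31 = 372

372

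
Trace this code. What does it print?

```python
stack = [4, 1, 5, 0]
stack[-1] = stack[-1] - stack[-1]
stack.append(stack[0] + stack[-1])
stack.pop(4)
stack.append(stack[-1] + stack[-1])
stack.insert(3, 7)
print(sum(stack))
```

stack[-1] = stack[-1]-stack[-1] = 0-0 = 0 → [4, 1, 5, 0]
append stack[0]+stack[-1] = 4+0 = 4 → [4, 1, 5, 0, 4]
pop(4) removes 4 → [4, 1, 5, 0]
append stack[-1]+stack[-1] = 0+0 = 0 → [4, 1, 5, 0, 0]
insert 7 at 3 → [4, 1, 5, 7, 0, 0]
sum = 17

17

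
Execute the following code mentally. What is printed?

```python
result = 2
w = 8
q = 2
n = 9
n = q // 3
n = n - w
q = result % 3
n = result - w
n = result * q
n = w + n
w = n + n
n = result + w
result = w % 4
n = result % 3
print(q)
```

n = 2//3 = 0
n = 0-8 = -8
q = 2%3 = 2
n = 2-8 = -6
n = 2*2 = 4
n = 8+4 = 12
w = 12+12 = 24
n = 2+24 = 26
result = 24%4 = 0
n = 0%3 = 0

2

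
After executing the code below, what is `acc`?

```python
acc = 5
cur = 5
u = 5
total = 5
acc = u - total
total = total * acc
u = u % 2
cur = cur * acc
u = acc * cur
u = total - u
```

acc = 5-5 = 0
total = 5*0 = 0
u = 5%2 = 1
cur = 5*0 = 0
u = 0*0 = 0
u = 0-0 = 0

0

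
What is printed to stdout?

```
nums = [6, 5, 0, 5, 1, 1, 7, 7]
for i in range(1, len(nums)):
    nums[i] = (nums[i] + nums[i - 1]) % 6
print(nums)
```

i=1: nums[1] = (5+6)%6 = 5 → [6, 5, 0, 5, 1, 1, 7, 7]
i=2: nums[2] = (0+5)%6 = 5 → [6, 5, 5, 5, 1, 1, 7, 7]
i=3: nums[3] = (5+5)%6 = 4 → [6, 5, 5, 4, 1, 1, 7, 7]
i=4: nums[4] = (1+4)%6 = 5 → [6, 5, 5, 4, 5, 1, 7, 7]
i=5: nums[5] = (1+5)%6 = 0 → [6, 5, 5, 4, 5, 0, 7, 7]
i=6: nums[6] = (7+0)%6 = 1 → [6, 5, 5, 4, 5, 0, 1, 7]
i=7: nums[7] = (7+1)%6 = 2 → [6, 5, 5, 4, 5, 0, 1, 2]

[6, 5, 5, 4, 5, 0, 1, 2]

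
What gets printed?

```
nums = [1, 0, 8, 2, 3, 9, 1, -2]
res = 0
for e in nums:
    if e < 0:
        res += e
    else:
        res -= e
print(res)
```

e=1: not <0, res = 0-1 = -1
e=0: not <0, res = (-1)-0 = -1
e=8: not <0, res = (-1)-8 = -9
e=2: not <0, res = (-9)-2 = -11
e=3: not <0, res = (-11)-3 = -14
e=9: not <0, res = (-14)-9 = -23
e=1: not <0, res = (-23)-1 = -24
e=-2: <0, res = (-24)+(-2) = -26

-26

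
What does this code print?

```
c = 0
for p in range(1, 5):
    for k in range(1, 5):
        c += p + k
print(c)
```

80

p=1,k=1: c = 0+2 = 2
p=1,k=2: c = 2+3 = 5
p=1,k=3: c = 5+4 = 9
p=1,k=4: c = 9+5 = 14
p=2,k=1: c = 14+3 = 17
p=2,k=2: c = 17+4 = 21
p=2,k=3: c = 21+5 = 26
p=2,k=4: c = 26+6 = 32
p=3,k=1: c = 32+4 = 36
p=3,k=2: c = 36+5 = 41
p=3,k=3: c = 41+6 = 47
p=3,k=4: c = 47+7 = 54
p=4,k=1: c = 54+5 = 59
p=4,k=2: c = 59+6 = 65
p=4,k=3: c = 65+7 = 72
p=4,k=4: c = 72+8 = 80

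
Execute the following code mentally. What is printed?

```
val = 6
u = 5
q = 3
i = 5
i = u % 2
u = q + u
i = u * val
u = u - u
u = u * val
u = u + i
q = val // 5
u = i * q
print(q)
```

1

i = 5%2 = 1
u = 3+5 = 8
i = 8*6 = 48
u = 8-8 = 0
u = 0*6 = 0
u = 0+48 = 48
q = 6//5 = 1
u = 48*1 = 48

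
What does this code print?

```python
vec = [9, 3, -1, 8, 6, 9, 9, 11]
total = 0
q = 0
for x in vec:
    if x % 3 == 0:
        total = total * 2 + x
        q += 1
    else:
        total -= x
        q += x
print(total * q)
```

x=9: %3==0, total = 0*2+9 = 9; q=1
x=3: %3==0, total = 9*2+3 = 21; q=2
x=-1: not %3==0, total = 21-(-1) = 22; q=1
x=8: not %3==0, total = 22-8 = 14; q=9
x=6: %3==0, total = 14*2+6 = 34; q=10
x=9: %3==0, total = 34*2+9 = 77; q=11
x=9: %3==0, total = 77*2+9 = 163; q=12
x=11: not %3==0, total = 163-11 = 152; q=23
total*q = 152*23 = 3496

3496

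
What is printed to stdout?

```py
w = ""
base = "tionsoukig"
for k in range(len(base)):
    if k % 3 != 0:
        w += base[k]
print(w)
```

k=0: skip
k=1: add 'i' → 'i'
k=2: add 'o' → 'io'
k=3: skip
k=4: add 's' → 'ios'
k=5: add 'o' → 'ioso'
k=6: skip
k=7: add 'k' → 'iosok'
k=8: add 'i' → 'iosoki'
k=9: skip

iosoki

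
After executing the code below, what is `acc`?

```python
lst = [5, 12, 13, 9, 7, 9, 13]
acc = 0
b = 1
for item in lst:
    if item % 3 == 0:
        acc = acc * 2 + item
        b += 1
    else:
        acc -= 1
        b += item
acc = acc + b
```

item=5: not %3==0, acc = 0-1 = -1; b=6
item=12: %3==0, acc = (-1)*2+12 = 10; b=7
item=13: not %3==0, acc = 10-1 = 9; b=20
item=9: %3==0, acc = 9*2+9 = 27; b=21
item=7: not %3==0, acc = 27-1 = 26; b=28
item=9: %3==0, acc = 26*2+9 = 61; b=29
item=13: not %3==0, acc = 61-1 = 60; b=42
acc+b = 60+42 = 102

102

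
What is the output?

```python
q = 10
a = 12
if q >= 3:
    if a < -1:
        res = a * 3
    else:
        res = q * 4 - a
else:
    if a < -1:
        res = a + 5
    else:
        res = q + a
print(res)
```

28

q=10, a=12
q >= 3 is True; a < -1 is False
→ res = q * 4 - a = 28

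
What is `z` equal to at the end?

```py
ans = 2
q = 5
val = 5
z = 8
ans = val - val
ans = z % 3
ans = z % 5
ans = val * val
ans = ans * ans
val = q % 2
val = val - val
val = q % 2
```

ans = 5-5 = 0
ans = 8%3 = 2
ans = 8%5 = 3
ans = 5*5 = 25
ans = 25*25 = 625
val = 5%2 = 1
val = 1-1 = 0
val = 5%2 = 1

8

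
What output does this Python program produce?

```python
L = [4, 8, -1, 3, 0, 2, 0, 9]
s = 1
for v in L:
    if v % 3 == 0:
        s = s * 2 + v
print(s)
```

49

v=4: not %3==0
v=8: not %3==0
v=-1: not %3==0
v=3: %3==0, s = 1*2+3 = 5
v=0: %3==0, s = 5*2+0 = 10
v=2: not %3==0
v=0: %3==0, s = 10*2+0 = 20
v=9: %3==0, s = 20*2+9 = 49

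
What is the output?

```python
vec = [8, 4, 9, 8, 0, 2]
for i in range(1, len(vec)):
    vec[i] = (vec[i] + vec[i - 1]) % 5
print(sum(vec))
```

20

i=1: vec[1] = (4+8)%5 = 2 → [8, 2, 9, 8, 0, 2]
i=2: vec[2] = (9+2)%5 = 1 → [8, 2, 1, 8, 0, 2]
i=3: vec[3] = (8+1)%5 = 4 → [8, 2, 1, 4, 0, 2]
i=4: vec[4] = (0+4)%5 = 4 → [8, 2, 1, 4, 4, 2]
i=5: vec[5] = (2+4)%5 = 1 → [8, 2, 1, 4, 4, 1]
sum = 20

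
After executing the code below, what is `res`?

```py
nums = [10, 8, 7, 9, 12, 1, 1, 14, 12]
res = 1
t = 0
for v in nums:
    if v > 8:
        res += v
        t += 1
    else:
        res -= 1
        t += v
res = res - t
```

v=10: >8, res = 1+10 = 11; t=1
v=8: not >8, res = 11-1 = 10; t=9
v=7: not >8, res = 10-1 = 9; t=16
v=9: >8, res = 9+9 = 18; t=17
v=12: >8, res = 18+12 = 30; t=18
v=1: not >8, res = 30-1 = 29; t=19
v=1: not >8, res = 29-1 = 28; t=20
v=14: >8, res = 28+14 = 42; t=21
v=12: >8, res = 42+12 = 54; t=22
res-t = 54-22 = 32

32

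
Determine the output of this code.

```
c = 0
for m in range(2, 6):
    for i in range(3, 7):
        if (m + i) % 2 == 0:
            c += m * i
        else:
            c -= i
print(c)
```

88

m=2,i=3: odd sum, c = 0-3 = -3
m=2,i=4: even sum, c = (-3)+8 = 5
m=2,i=5: odd sum, c = 5-5 = 0
m=2,i=6: even sum, c = 0+12 = 12
m=3,i=3: even sum, c = 12+9 = 21
m=3,i=4: odd sum, c = 21-4 = 17
m=3,i=5: even sum, c = 17+15 = 32
m=3,i=6: odd sum, c = 32-6 = 26
m=4,i=3: odd sum, c = 26-3 = 23
m=4,i=4: even sum, c = 23+16 = 39
m=4,i=5: odd sum, c = 39-5 = 34
m=4,i=6: even sum, c = 34+24 = 58
m=5,i=3: even sum, c = 58+15 = 73
m=5,i=4: odd sum, c = 73-4 = 69
m=5,i=5: even sum, c = 69+25 = 94
m=5,i=6: odd sum, c = 94-6 = 88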